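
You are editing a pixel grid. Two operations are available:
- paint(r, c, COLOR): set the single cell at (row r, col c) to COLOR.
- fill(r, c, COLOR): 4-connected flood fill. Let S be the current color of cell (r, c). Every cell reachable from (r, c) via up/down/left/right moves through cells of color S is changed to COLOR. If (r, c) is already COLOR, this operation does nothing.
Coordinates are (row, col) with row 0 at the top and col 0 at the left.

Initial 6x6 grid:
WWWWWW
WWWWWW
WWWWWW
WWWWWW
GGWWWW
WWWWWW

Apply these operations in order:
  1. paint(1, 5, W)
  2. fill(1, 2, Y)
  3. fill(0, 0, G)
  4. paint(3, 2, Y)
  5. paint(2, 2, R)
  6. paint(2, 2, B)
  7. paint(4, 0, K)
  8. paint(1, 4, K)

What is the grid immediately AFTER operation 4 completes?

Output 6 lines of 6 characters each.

Answer: GGGGGG
GGGGGG
GGGGGG
GGYGGG
GGGGGG
GGGGGG

Derivation:
After op 1 paint(1,5,W):
WWWWWW
WWWWWW
WWWWWW
WWWWWW
GGWWWW
WWWWWW
After op 2 fill(1,2,Y) [34 cells changed]:
YYYYYY
YYYYYY
YYYYYY
YYYYYY
GGYYYY
YYYYYY
After op 3 fill(0,0,G) [34 cells changed]:
GGGGGG
GGGGGG
GGGGGG
GGGGGG
GGGGGG
GGGGGG
After op 4 paint(3,2,Y):
GGGGGG
GGGGGG
GGGGGG
GGYGGG
GGGGGG
GGGGGG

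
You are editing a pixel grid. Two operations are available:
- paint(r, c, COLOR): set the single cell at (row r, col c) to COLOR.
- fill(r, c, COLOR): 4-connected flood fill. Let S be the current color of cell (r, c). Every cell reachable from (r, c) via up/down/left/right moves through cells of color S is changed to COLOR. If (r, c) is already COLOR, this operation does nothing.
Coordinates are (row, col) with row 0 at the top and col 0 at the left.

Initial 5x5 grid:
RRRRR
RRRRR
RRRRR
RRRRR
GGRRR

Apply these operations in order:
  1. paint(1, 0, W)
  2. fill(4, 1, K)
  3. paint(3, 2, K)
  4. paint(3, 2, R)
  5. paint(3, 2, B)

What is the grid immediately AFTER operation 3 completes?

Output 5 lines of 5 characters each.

After op 1 paint(1,0,W):
RRRRR
WRRRR
RRRRR
RRRRR
GGRRR
After op 2 fill(4,1,K) [2 cells changed]:
RRRRR
WRRRR
RRRRR
RRRRR
KKRRR
After op 3 paint(3,2,K):
RRRRR
WRRRR
RRRRR
RRKRR
KKRRR

Answer: RRRRR
WRRRR
RRRRR
RRKRR
KKRRR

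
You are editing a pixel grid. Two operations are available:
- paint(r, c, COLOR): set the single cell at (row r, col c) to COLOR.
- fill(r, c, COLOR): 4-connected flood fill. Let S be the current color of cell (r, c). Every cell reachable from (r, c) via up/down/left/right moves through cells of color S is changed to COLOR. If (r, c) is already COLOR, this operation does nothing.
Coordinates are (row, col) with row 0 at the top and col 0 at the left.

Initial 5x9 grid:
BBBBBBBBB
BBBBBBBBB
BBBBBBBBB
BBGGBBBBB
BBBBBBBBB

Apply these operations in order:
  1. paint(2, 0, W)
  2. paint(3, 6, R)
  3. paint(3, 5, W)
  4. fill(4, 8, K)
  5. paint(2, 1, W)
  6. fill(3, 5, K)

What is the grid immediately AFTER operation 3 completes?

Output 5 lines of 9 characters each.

After op 1 paint(2,0,W):
BBBBBBBBB
BBBBBBBBB
WBBBBBBBB
BBGGBBBBB
BBBBBBBBB
After op 2 paint(3,6,R):
BBBBBBBBB
BBBBBBBBB
WBBBBBBBB
BBGGBBRBB
BBBBBBBBB
After op 3 paint(3,5,W):
BBBBBBBBB
BBBBBBBBB
WBBBBBBBB
BBGGBWRBB
BBBBBBBBB

Answer: BBBBBBBBB
BBBBBBBBB
WBBBBBBBB
BBGGBWRBB
BBBBBBBBB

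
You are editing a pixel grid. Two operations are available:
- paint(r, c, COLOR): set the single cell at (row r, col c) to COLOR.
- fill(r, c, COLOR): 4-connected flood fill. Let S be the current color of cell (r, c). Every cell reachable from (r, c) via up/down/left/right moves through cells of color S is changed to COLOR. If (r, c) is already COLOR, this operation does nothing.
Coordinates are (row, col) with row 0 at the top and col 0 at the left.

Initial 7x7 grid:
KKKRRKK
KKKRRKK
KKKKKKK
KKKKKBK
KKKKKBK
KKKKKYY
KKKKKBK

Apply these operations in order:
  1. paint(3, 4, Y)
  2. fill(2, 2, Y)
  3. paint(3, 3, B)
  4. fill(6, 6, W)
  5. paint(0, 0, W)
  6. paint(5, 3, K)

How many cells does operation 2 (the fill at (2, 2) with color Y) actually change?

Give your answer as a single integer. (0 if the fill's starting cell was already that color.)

After op 1 paint(3,4,Y):
KKKRRKK
KKKRRKK
KKKKKKK
KKKKYBK
KKKKKBK
KKKKKYY
KKKKKBK
After op 2 fill(2,2,Y) [38 cells changed]:
YYYRRYY
YYYRRYY
YYYYYYY
YYYYYBY
YYYYYBY
YYYYYYY
YYYYYBK

Answer: 38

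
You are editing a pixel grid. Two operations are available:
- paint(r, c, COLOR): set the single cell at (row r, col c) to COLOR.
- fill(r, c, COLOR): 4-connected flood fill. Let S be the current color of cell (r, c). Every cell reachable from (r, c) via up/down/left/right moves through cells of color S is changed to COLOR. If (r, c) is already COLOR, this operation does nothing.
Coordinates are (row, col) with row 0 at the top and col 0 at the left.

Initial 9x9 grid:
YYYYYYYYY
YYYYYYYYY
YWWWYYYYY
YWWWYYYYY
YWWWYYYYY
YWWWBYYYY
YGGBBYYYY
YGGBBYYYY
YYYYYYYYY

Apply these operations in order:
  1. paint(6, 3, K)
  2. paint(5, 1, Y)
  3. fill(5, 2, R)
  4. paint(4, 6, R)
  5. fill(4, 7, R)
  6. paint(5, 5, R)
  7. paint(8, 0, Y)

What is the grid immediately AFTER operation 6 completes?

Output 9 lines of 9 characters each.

After op 1 paint(6,3,K):
YYYYYYYYY
YYYYYYYYY
YWWWYYYYY
YWWWYYYYY
YWWWYYYYY
YWWWBYYYY
YGGKBYYYY
YGGBBYYYY
YYYYYYYYY
After op 2 paint(5,1,Y):
YYYYYYYYY
YYYYYYYYY
YWWWYYYYY
YWWWYYYYY
YWWWYYYYY
YYWWBYYYY
YGGKBYYYY
YGGBBYYYY
YYYYYYYYY
After op 3 fill(5,2,R) [11 cells changed]:
YYYYYYYYY
YYYYYYYYY
YRRRYYYYY
YRRRYYYYY
YRRRYYYYY
YYRRBYYYY
YGGKBYYYY
YGGBBYYYY
YYYYYYYYY
After op 4 paint(4,6,R):
YYYYYYYYY
YYYYYYYYY
YRRRYYYYY
YRRRYYYYY
YRRRYYRYY
YYRRBYYYY
YGGKBYYYY
YGGBBYYYY
YYYYYYYYY
After op 5 fill(4,7,R) [60 cells changed]:
RRRRRRRRR
RRRRRRRRR
RRRRRRRRR
RRRRRRRRR
RRRRRRRRR
RRRRBRRRR
RGGKBRRRR
RGGBBRRRR
RRRRRRRRR
After op 6 paint(5,5,R):
RRRRRRRRR
RRRRRRRRR
RRRRRRRRR
RRRRRRRRR
RRRRRRRRR
RRRRBRRRR
RGGKBRRRR
RGGBBRRRR
RRRRRRRRR

Answer: RRRRRRRRR
RRRRRRRRR
RRRRRRRRR
RRRRRRRRR
RRRRRRRRR
RRRRBRRRR
RGGKBRRRR
RGGBBRRRR
RRRRRRRRR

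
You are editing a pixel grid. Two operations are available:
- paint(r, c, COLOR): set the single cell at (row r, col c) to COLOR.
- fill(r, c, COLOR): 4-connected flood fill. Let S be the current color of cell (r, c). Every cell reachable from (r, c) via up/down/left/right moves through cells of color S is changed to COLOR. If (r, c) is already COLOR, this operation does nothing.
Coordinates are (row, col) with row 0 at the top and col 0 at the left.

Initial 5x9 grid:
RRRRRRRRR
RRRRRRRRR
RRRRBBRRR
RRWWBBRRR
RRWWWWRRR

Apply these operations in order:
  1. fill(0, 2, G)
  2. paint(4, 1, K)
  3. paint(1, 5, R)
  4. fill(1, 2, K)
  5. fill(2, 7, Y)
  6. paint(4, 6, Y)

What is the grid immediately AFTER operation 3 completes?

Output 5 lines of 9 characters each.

Answer: GGGGGGGGG
GGGGGRGGG
GGGGBBGGG
GGWWBBGGG
GKWWWWGGG

Derivation:
After op 1 fill(0,2,G) [35 cells changed]:
GGGGGGGGG
GGGGGGGGG
GGGGBBGGG
GGWWBBGGG
GGWWWWGGG
After op 2 paint(4,1,K):
GGGGGGGGG
GGGGGGGGG
GGGGBBGGG
GGWWBBGGG
GKWWWWGGG
After op 3 paint(1,5,R):
GGGGGGGGG
GGGGGRGGG
GGGGBBGGG
GGWWBBGGG
GKWWWWGGG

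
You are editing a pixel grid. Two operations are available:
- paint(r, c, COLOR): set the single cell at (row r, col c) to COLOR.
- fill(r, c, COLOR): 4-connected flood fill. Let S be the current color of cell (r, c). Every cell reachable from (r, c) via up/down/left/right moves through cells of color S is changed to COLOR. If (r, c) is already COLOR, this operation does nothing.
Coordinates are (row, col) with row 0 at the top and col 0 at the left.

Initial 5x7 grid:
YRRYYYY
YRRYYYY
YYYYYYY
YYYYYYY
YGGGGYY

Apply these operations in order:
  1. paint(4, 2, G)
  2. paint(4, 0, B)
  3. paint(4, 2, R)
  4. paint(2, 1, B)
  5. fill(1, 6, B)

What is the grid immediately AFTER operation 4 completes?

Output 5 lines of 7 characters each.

Answer: YRRYYYY
YRRYYYY
YBYYYYY
YYYYYYY
BGRGGYY

Derivation:
After op 1 paint(4,2,G):
YRRYYYY
YRRYYYY
YYYYYYY
YYYYYYY
YGGGGYY
After op 2 paint(4,0,B):
YRRYYYY
YRRYYYY
YYYYYYY
YYYYYYY
BGGGGYY
After op 3 paint(4,2,R):
YRRYYYY
YRRYYYY
YYYYYYY
YYYYYYY
BGRGGYY
After op 4 paint(2,1,B):
YRRYYYY
YRRYYYY
YBYYYYY
YYYYYYY
BGRGGYY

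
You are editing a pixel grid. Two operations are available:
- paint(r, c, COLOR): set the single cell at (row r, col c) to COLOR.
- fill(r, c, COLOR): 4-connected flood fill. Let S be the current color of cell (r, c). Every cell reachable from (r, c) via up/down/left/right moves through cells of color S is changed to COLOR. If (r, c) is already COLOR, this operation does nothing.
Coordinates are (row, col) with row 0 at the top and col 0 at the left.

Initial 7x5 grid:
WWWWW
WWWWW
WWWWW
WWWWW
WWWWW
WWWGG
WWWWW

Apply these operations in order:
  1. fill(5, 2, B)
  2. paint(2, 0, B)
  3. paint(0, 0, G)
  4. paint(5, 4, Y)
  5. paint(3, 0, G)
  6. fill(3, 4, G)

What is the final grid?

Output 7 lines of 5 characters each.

Answer: GGGGG
GGGGG
GGGGG
GGGGG
GGGGG
GGGGY
GGGGG

Derivation:
After op 1 fill(5,2,B) [33 cells changed]:
BBBBB
BBBBB
BBBBB
BBBBB
BBBBB
BBBGG
BBBBB
After op 2 paint(2,0,B):
BBBBB
BBBBB
BBBBB
BBBBB
BBBBB
BBBGG
BBBBB
After op 3 paint(0,0,G):
GBBBB
BBBBB
BBBBB
BBBBB
BBBBB
BBBGG
BBBBB
After op 4 paint(5,4,Y):
GBBBB
BBBBB
BBBBB
BBBBB
BBBBB
BBBGY
BBBBB
After op 5 paint(3,0,G):
GBBBB
BBBBB
BBBBB
GBBBB
BBBBB
BBBGY
BBBBB
After op 6 fill(3,4,G) [31 cells changed]:
GGGGG
GGGGG
GGGGG
GGGGG
GGGGG
GGGGY
GGGGG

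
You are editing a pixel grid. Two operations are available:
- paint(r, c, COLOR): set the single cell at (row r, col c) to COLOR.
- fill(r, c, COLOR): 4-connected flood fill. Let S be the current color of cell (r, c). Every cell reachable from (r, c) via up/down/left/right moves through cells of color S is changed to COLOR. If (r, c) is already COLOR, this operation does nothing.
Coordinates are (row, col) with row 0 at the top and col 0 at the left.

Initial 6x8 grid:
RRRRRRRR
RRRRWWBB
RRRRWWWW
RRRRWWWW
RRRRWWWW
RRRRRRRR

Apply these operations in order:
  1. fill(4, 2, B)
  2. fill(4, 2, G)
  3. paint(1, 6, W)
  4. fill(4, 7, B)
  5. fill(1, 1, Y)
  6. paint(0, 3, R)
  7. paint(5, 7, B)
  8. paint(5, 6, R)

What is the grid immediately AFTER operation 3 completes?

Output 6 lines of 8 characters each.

After op 1 fill(4,2,B) [32 cells changed]:
BBBBBBBB
BBBBWWBB
BBBBWWWW
BBBBWWWW
BBBBWWWW
BBBBBBBB
After op 2 fill(4,2,G) [34 cells changed]:
GGGGGGGG
GGGGWWGG
GGGGWWWW
GGGGWWWW
GGGGWWWW
GGGGGGGG
After op 3 paint(1,6,W):
GGGGGGGG
GGGGWWWG
GGGGWWWW
GGGGWWWW
GGGGWWWW
GGGGGGGG

Answer: GGGGGGGG
GGGGWWWG
GGGGWWWW
GGGGWWWW
GGGGWWWW
GGGGGGGG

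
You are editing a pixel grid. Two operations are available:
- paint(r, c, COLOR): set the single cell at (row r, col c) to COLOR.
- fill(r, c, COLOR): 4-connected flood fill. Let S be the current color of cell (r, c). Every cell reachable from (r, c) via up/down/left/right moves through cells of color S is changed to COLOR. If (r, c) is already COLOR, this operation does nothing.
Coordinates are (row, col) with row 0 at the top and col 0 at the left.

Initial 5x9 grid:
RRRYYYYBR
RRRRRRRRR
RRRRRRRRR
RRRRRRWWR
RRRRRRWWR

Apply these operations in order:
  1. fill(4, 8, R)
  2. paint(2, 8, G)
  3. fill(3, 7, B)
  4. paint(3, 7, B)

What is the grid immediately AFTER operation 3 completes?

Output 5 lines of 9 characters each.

After op 1 fill(4,8,R) [0 cells changed]:
RRRYYYYBR
RRRRRRRRR
RRRRRRRRR
RRRRRRWWR
RRRRRRWWR
After op 2 paint(2,8,G):
RRRYYYYBR
RRRRRRRRR
RRRRRRRRG
RRRRRRWWR
RRRRRRWWR
After op 3 fill(3,7,B) [4 cells changed]:
RRRYYYYBR
RRRRRRRRR
RRRRRRRRG
RRRRRRBBR
RRRRRRBBR

Answer: RRRYYYYBR
RRRRRRRRR
RRRRRRRRG
RRRRRRBBR
RRRRRRBBR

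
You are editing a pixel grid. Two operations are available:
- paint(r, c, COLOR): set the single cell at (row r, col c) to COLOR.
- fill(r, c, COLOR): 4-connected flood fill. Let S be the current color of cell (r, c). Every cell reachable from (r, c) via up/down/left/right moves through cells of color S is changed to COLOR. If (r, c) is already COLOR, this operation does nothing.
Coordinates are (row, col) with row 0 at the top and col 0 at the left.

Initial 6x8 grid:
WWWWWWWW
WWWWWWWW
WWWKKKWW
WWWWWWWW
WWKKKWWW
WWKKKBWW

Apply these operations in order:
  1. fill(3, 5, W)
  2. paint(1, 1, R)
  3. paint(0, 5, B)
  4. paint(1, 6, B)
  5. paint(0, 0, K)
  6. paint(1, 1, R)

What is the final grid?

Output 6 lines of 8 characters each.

Answer: KWWWWBWW
WRWWWWBW
WWWKKKWW
WWWWWWWW
WWKKKWWW
WWKKKBWW

Derivation:
After op 1 fill(3,5,W) [0 cells changed]:
WWWWWWWW
WWWWWWWW
WWWKKKWW
WWWWWWWW
WWKKKWWW
WWKKKBWW
After op 2 paint(1,1,R):
WWWWWWWW
WRWWWWWW
WWWKKKWW
WWWWWWWW
WWKKKWWW
WWKKKBWW
After op 3 paint(0,5,B):
WWWWWBWW
WRWWWWWW
WWWKKKWW
WWWWWWWW
WWKKKWWW
WWKKKBWW
After op 4 paint(1,6,B):
WWWWWBWW
WRWWWWBW
WWWKKKWW
WWWWWWWW
WWKKKWWW
WWKKKBWW
After op 5 paint(0,0,K):
KWWWWBWW
WRWWWWBW
WWWKKKWW
WWWWWWWW
WWKKKWWW
WWKKKBWW
After op 6 paint(1,1,R):
KWWWWBWW
WRWWWWBW
WWWKKKWW
WWWWWWWW
WWKKKWWW
WWKKKBWW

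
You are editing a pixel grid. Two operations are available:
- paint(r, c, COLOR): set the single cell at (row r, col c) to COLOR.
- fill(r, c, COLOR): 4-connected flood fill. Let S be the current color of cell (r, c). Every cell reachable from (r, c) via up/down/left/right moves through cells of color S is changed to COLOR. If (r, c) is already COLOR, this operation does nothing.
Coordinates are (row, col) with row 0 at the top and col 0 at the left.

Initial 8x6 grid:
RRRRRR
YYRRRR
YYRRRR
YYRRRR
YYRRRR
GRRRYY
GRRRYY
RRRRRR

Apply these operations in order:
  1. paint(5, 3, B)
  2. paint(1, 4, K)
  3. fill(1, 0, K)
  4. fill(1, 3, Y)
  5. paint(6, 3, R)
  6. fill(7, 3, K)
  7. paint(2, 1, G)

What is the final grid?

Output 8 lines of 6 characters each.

Answer: KKKKKK
KKKKKK
KGKKKK
KKKKKK
KKKKKK
GKKBKK
GKKRKK
KKKKKK

Derivation:
After op 1 paint(5,3,B):
RRRRRR
YYRRRR
YYRRRR
YYRRRR
YYRRRR
GRRBYY
GRRRYY
RRRRRR
After op 2 paint(1,4,K):
RRRRRR
YYRRKR
YYRRRR
YYRRRR
YYRRRR
GRRBYY
GRRRYY
RRRRRR
After op 3 fill(1,0,K) [8 cells changed]:
RRRRRR
KKRRKR
KKRRRR
KKRRRR
KKRRRR
GRRBYY
GRRRYY
RRRRRR
After op 4 fill(1,3,Y) [32 cells changed]:
YYYYYY
KKYYKY
KKYYYY
KKYYYY
KKYYYY
GYYBYY
GYYYYY
YYYYYY
After op 5 paint(6,3,R):
YYYYYY
KKYYKY
KKYYYY
KKYYYY
KKYYYY
GYYBYY
GYYRYY
YYYYYY
After op 6 fill(7,3,K) [35 cells changed]:
KKKKKK
KKKKKK
KKKKKK
KKKKKK
KKKKKK
GKKBKK
GKKRKK
KKKKKK
After op 7 paint(2,1,G):
KKKKKK
KKKKKK
KGKKKK
KKKKKK
KKKKKK
GKKBKK
GKKRKK
KKKKKK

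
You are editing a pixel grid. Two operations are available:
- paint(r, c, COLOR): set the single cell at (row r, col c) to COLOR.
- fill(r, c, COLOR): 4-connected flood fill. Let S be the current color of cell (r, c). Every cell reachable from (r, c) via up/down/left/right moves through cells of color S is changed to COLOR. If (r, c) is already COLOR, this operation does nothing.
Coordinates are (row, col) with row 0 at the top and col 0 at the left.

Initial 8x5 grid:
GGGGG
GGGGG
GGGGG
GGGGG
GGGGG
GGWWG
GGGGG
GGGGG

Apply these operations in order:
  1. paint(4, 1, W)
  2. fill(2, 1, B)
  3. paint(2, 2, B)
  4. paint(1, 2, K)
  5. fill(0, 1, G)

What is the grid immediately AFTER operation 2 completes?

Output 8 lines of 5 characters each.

Answer: BBBBB
BBBBB
BBBBB
BBBBB
BWBBB
BBWWB
BBBBB
BBBBB

Derivation:
After op 1 paint(4,1,W):
GGGGG
GGGGG
GGGGG
GGGGG
GWGGG
GGWWG
GGGGG
GGGGG
After op 2 fill(2,1,B) [37 cells changed]:
BBBBB
BBBBB
BBBBB
BBBBB
BWBBB
BBWWB
BBBBB
BBBBB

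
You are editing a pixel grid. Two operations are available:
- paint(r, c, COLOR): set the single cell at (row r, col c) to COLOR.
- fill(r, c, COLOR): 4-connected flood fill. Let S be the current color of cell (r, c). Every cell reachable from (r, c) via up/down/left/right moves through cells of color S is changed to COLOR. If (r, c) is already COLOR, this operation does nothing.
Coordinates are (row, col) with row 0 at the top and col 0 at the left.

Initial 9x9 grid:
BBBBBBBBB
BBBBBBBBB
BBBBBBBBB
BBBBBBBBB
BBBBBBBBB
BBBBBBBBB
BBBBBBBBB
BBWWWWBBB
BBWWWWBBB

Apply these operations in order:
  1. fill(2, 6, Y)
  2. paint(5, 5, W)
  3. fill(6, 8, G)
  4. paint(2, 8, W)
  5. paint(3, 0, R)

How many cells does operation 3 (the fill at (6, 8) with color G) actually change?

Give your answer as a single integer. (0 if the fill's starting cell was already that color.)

Answer: 72

Derivation:
After op 1 fill(2,6,Y) [73 cells changed]:
YYYYYYYYY
YYYYYYYYY
YYYYYYYYY
YYYYYYYYY
YYYYYYYYY
YYYYYYYYY
YYYYYYYYY
YYWWWWYYY
YYWWWWYYY
After op 2 paint(5,5,W):
YYYYYYYYY
YYYYYYYYY
YYYYYYYYY
YYYYYYYYY
YYYYYYYYY
YYYYYWYYY
YYYYYYYYY
YYWWWWYYY
YYWWWWYYY
After op 3 fill(6,8,G) [72 cells changed]:
GGGGGGGGG
GGGGGGGGG
GGGGGGGGG
GGGGGGGGG
GGGGGGGGG
GGGGGWGGG
GGGGGGGGG
GGWWWWGGG
GGWWWWGGG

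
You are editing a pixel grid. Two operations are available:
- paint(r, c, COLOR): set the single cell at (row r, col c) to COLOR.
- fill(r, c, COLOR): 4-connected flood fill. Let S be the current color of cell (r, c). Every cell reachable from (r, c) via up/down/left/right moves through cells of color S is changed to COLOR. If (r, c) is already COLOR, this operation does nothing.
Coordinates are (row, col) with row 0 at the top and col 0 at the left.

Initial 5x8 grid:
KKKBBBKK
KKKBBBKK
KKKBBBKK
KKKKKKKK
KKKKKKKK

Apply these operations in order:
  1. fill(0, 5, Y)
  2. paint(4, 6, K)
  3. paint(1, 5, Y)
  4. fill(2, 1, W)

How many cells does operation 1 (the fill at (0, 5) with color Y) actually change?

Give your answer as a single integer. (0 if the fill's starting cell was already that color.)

Answer: 9

Derivation:
After op 1 fill(0,5,Y) [9 cells changed]:
KKKYYYKK
KKKYYYKK
KKKYYYKK
KKKKKKKK
KKKKKKKK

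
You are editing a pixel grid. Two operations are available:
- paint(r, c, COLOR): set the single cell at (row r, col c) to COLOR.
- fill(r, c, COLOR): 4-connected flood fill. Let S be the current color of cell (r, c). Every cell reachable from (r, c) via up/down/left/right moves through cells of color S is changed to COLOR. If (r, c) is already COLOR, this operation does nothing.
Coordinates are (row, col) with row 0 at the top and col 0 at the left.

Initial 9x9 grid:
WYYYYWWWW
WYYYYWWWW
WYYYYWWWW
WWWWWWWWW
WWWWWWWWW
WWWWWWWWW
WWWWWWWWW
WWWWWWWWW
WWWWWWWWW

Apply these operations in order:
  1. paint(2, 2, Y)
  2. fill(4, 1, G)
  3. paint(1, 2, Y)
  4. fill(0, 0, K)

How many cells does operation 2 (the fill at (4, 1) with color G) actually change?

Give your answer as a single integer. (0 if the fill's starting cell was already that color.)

Answer: 69

Derivation:
After op 1 paint(2,2,Y):
WYYYYWWWW
WYYYYWWWW
WYYYYWWWW
WWWWWWWWW
WWWWWWWWW
WWWWWWWWW
WWWWWWWWW
WWWWWWWWW
WWWWWWWWW
After op 2 fill(4,1,G) [69 cells changed]:
GYYYYGGGG
GYYYYGGGG
GYYYYGGGG
GGGGGGGGG
GGGGGGGGG
GGGGGGGGG
GGGGGGGGG
GGGGGGGGG
GGGGGGGGG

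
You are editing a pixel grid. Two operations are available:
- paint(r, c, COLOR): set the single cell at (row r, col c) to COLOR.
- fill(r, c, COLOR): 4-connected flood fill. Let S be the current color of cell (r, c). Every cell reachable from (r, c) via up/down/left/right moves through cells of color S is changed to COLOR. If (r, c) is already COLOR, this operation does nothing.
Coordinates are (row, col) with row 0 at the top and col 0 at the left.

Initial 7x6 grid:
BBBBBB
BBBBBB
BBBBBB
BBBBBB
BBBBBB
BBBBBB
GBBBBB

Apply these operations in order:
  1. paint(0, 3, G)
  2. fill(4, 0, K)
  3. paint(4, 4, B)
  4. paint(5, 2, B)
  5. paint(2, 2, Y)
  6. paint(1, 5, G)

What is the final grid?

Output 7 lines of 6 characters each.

Answer: KKKGKK
KKKKKG
KKYKKK
KKKKKK
KKKKBK
KKBKKK
GKKKKK

Derivation:
After op 1 paint(0,3,G):
BBBGBB
BBBBBB
BBBBBB
BBBBBB
BBBBBB
BBBBBB
GBBBBB
After op 2 fill(4,0,K) [40 cells changed]:
KKKGKK
KKKKKK
KKKKKK
KKKKKK
KKKKKK
KKKKKK
GKKKKK
After op 3 paint(4,4,B):
KKKGKK
KKKKKK
KKKKKK
KKKKKK
KKKKBK
KKKKKK
GKKKKK
After op 4 paint(5,2,B):
KKKGKK
KKKKKK
KKKKKK
KKKKKK
KKKKBK
KKBKKK
GKKKKK
After op 5 paint(2,2,Y):
KKKGKK
KKKKKK
KKYKKK
KKKKKK
KKKKBK
KKBKKK
GKKKKK
After op 6 paint(1,5,G):
KKKGKK
KKKKKG
KKYKKK
KKKKKK
KKKKBK
KKBKKK
GKKKKK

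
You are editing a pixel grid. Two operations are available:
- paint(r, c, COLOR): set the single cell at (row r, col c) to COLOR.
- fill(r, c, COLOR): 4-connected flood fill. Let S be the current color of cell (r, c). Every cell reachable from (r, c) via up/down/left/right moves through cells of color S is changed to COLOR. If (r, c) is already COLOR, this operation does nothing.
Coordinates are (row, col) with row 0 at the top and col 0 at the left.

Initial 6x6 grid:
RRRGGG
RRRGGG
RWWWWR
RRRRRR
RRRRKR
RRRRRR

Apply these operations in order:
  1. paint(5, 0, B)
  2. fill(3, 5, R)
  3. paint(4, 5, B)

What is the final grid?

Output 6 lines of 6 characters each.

Answer: RRRGGG
RRRGGG
RWWWWR
RRRRRR
RRRRKB
BRRRRR

Derivation:
After op 1 paint(5,0,B):
RRRGGG
RRRGGG
RWWWWR
RRRRRR
RRRRKR
BRRRRR
After op 2 fill(3,5,R) [0 cells changed]:
RRRGGG
RRRGGG
RWWWWR
RRRRRR
RRRRKR
BRRRRR
After op 3 paint(4,5,B):
RRRGGG
RRRGGG
RWWWWR
RRRRRR
RRRRKB
BRRRRR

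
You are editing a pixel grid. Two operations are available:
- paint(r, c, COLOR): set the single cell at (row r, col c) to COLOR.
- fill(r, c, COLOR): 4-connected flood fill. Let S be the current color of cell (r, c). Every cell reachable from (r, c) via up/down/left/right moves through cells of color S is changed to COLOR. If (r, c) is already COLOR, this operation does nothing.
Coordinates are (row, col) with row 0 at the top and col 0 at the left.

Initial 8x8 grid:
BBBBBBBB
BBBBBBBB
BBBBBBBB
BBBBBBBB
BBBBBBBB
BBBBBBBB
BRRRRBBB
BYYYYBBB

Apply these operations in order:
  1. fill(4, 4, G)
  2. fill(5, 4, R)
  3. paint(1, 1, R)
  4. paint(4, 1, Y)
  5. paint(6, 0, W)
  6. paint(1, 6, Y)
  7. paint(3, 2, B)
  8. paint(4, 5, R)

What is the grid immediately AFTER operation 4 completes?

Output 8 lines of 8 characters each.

After op 1 fill(4,4,G) [56 cells changed]:
GGGGGGGG
GGGGGGGG
GGGGGGGG
GGGGGGGG
GGGGGGGG
GGGGGGGG
GRRRRGGG
GYYYYGGG
After op 2 fill(5,4,R) [56 cells changed]:
RRRRRRRR
RRRRRRRR
RRRRRRRR
RRRRRRRR
RRRRRRRR
RRRRRRRR
RRRRRRRR
RYYYYRRR
After op 3 paint(1,1,R):
RRRRRRRR
RRRRRRRR
RRRRRRRR
RRRRRRRR
RRRRRRRR
RRRRRRRR
RRRRRRRR
RYYYYRRR
After op 4 paint(4,1,Y):
RRRRRRRR
RRRRRRRR
RRRRRRRR
RRRRRRRR
RYRRRRRR
RRRRRRRR
RRRRRRRR
RYYYYRRR

Answer: RRRRRRRR
RRRRRRRR
RRRRRRRR
RRRRRRRR
RYRRRRRR
RRRRRRRR
RRRRRRRR
RYYYYRRR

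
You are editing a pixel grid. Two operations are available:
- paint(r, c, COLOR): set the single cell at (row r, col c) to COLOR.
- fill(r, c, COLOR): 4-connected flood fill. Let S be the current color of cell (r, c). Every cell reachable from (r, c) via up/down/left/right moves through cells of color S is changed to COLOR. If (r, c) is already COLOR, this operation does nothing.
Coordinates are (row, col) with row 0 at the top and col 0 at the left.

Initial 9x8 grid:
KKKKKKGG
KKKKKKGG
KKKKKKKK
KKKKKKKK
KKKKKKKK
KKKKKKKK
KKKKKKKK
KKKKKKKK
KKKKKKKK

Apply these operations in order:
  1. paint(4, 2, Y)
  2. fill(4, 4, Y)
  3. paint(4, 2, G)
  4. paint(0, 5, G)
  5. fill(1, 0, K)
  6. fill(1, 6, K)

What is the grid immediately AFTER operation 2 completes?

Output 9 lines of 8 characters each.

After op 1 paint(4,2,Y):
KKKKKKGG
KKKKKKGG
KKKKKKKK
KKKKKKKK
KKYKKKKK
KKKKKKKK
KKKKKKKK
KKKKKKKK
KKKKKKKK
After op 2 fill(4,4,Y) [67 cells changed]:
YYYYYYGG
YYYYYYGG
YYYYYYYY
YYYYYYYY
YYYYYYYY
YYYYYYYY
YYYYYYYY
YYYYYYYY
YYYYYYYY

Answer: YYYYYYGG
YYYYYYGG
YYYYYYYY
YYYYYYYY
YYYYYYYY
YYYYYYYY
YYYYYYYY
YYYYYYYY
YYYYYYYY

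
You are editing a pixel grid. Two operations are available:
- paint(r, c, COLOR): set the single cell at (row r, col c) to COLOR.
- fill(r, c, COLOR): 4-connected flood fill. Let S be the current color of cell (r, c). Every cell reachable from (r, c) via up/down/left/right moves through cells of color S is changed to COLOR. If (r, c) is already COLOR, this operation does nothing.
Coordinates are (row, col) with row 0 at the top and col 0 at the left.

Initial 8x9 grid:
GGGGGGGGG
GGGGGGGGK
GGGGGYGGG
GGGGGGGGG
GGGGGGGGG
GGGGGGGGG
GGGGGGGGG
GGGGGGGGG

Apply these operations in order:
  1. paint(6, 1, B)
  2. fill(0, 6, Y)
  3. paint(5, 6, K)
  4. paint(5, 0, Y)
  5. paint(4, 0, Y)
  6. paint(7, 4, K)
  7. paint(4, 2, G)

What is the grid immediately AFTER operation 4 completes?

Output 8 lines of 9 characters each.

Answer: YYYYYYYYY
YYYYYYYYK
YYYYYYYYY
YYYYYYYYY
YYYYYYYYY
YYYYYYKYY
YBYYYYYYY
YYYYYYYYY

Derivation:
After op 1 paint(6,1,B):
GGGGGGGGG
GGGGGGGGK
GGGGGYGGG
GGGGGGGGG
GGGGGGGGG
GGGGGGGGG
GBGGGGGGG
GGGGGGGGG
After op 2 fill(0,6,Y) [69 cells changed]:
YYYYYYYYY
YYYYYYYYK
YYYYYYYYY
YYYYYYYYY
YYYYYYYYY
YYYYYYYYY
YBYYYYYYY
YYYYYYYYY
After op 3 paint(5,6,K):
YYYYYYYYY
YYYYYYYYK
YYYYYYYYY
YYYYYYYYY
YYYYYYYYY
YYYYYYKYY
YBYYYYYYY
YYYYYYYYY
After op 4 paint(5,0,Y):
YYYYYYYYY
YYYYYYYYK
YYYYYYYYY
YYYYYYYYY
YYYYYYYYY
YYYYYYKYY
YBYYYYYYY
YYYYYYYYY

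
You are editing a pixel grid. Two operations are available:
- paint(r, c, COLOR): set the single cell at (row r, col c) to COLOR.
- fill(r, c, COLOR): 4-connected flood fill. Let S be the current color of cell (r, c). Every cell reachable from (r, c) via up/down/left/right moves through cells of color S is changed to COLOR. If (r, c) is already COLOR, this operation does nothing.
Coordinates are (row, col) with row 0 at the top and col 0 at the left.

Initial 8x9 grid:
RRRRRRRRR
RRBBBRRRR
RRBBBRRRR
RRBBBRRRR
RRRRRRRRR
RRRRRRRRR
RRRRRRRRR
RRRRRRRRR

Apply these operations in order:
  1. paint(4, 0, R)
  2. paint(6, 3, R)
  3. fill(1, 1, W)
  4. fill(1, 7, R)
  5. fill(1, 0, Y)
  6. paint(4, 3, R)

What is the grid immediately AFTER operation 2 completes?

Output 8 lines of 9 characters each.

After op 1 paint(4,0,R):
RRRRRRRRR
RRBBBRRRR
RRBBBRRRR
RRBBBRRRR
RRRRRRRRR
RRRRRRRRR
RRRRRRRRR
RRRRRRRRR
After op 2 paint(6,3,R):
RRRRRRRRR
RRBBBRRRR
RRBBBRRRR
RRBBBRRRR
RRRRRRRRR
RRRRRRRRR
RRRRRRRRR
RRRRRRRRR

Answer: RRRRRRRRR
RRBBBRRRR
RRBBBRRRR
RRBBBRRRR
RRRRRRRRR
RRRRRRRRR
RRRRRRRRR
RRRRRRRRR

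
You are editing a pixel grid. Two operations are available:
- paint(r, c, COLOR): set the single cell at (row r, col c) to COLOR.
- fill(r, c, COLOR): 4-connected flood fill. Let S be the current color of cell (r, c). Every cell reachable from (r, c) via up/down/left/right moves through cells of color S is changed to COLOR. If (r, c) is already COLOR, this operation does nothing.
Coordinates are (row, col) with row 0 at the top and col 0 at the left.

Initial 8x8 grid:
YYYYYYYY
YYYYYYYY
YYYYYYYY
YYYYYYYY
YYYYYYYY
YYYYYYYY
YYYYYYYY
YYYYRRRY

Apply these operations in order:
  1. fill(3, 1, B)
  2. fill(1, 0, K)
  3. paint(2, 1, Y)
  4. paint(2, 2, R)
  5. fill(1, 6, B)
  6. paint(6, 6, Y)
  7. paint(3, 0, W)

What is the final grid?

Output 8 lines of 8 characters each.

After op 1 fill(3,1,B) [61 cells changed]:
BBBBBBBB
BBBBBBBB
BBBBBBBB
BBBBBBBB
BBBBBBBB
BBBBBBBB
BBBBBBBB
BBBBRRRB
After op 2 fill(1,0,K) [61 cells changed]:
KKKKKKKK
KKKKKKKK
KKKKKKKK
KKKKKKKK
KKKKKKKK
KKKKKKKK
KKKKKKKK
KKKKRRRK
After op 3 paint(2,1,Y):
KKKKKKKK
KKKKKKKK
KYKKKKKK
KKKKKKKK
KKKKKKKK
KKKKKKKK
KKKKKKKK
KKKKRRRK
After op 4 paint(2,2,R):
KKKKKKKK
KKKKKKKK
KYRKKKKK
KKKKKKKK
KKKKKKKK
KKKKKKKK
KKKKKKKK
KKKKRRRK
After op 5 fill(1,6,B) [59 cells changed]:
BBBBBBBB
BBBBBBBB
BYRBBBBB
BBBBBBBB
BBBBBBBB
BBBBBBBB
BBBBBBBB
BBBBRRRB
After op 6 paint(6,6,Y):
BBBBBBBB
BBBBBBBB
BYRBBBBB
BBBBBBBB
BBBBBBBB
BBBBBBBB
BBBBBBYB
BBBBRRRB
After op 7 paint(3,0,W):
BBBBBBBB
BBBBBBBB
BYRBBBBB
WBBBBBBB
BBBBBBBB
BBBBBBBB
BBBBBBYB
BBBBRRRB

Answer: BBBBBBBB
BBBBBBBB
BYRBBBBB
WBBBBBBB
BBBBBBBB
BBBBBBBB
BBBBBBYB
BBBBRRRB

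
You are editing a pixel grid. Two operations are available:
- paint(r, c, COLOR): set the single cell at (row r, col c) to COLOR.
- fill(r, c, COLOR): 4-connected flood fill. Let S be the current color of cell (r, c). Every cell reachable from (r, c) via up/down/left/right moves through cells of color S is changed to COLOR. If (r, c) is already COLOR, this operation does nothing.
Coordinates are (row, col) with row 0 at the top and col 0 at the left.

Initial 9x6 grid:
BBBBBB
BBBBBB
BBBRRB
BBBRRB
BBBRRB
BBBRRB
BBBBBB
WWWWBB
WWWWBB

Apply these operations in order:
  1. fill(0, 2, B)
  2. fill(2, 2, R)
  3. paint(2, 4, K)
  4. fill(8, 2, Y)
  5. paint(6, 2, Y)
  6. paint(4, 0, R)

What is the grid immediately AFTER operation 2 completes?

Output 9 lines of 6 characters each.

Answer: RRRRRR
RRRRRR
RRRRRR
RRRRRR
RRRRRR
RRRRRR
RRRRRR
WWWWRR
WWWWRR

Derivation:
After op 1 fill(0,2,B) [0 cells changed]:
BBBBBB
BBBBBB
BBBRRB
BBBRRB
BBBRRB
BBBRRB
BBBBBB
WWWWBB
WWWWBB
After op 2 fill(2,2,R) [38 cells changed]:
RRRRRR
RRRRRR
RRRRRR
RRRRRR
RRRRRR
RRRRRR
RRRRRR
WWWWRR
WWWWRR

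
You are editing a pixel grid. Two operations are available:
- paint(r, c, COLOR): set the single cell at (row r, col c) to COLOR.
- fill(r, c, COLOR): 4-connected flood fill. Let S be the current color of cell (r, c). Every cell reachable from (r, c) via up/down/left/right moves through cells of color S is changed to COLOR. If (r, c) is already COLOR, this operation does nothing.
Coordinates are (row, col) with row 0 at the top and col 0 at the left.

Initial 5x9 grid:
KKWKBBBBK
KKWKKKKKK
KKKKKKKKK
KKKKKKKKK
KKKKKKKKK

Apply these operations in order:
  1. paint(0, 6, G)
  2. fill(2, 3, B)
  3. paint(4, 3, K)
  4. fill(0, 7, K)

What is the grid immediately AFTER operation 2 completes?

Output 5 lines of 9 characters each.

After op 1 paint(0,6,G):
KKWKBBGBK
KKWKKKKKK
KKKKKKKKK
KKKKKKKKK
KKKKKKKKK
After op 2 fill(2,3,B) [39 cells changed]:
BBWBBBGBB
BBWBBBBBB
BBBBBBBBB
BBBBBBBBB
BBBBBBBBB

Answer: BBWBBBGBB
BBWBBBBBB
BBBBBBBBB
BBBBBBBBB
BBBBBBBBB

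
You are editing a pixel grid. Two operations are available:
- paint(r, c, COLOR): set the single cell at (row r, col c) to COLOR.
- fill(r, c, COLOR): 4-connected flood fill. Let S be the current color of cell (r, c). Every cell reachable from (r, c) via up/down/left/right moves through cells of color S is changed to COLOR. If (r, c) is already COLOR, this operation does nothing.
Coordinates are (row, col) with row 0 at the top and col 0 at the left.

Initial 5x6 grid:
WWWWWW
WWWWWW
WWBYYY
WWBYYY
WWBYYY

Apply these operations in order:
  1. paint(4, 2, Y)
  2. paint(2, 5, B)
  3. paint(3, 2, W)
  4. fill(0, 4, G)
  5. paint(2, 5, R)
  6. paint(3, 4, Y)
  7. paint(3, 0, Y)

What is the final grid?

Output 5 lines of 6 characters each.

After op 1 paint(4,2,Y):
WWWWWW
WWWWWW
WWBYYY
WWBYYY
WWYYYY
After op 2 paint(2,5,B):
WWWWWW
WWWWWW
WWBYYB
WWBYYY
WWYYYY
After op 3 paint(3,2,W):
WWWWWW
WWWWWW
WWBYYB
WWWYYY
WWYYYY
After op 4 fill(0,4,G) [19 cells changed]:
GGGGGG
GGGGGG
GGBYYB
GGGYYY
GGYYYY
After op 5 paint(2,5,R):
GGGGGG
GGGGGG
GGBYYR
GGGYYY
GGYYYY
After op 6 paint(3,4,Y):
GGGGGG
GGGGGG
GGBYYR
GGGYYY
GGYYYY
After op 7 paint(3,0,Y):
GGGGGG
GGGGGG
GGBYYR
YGGYYY
GGYYYY

Answer: GGGGGG
GGGGGG
GGBYYR
YGGYYY
GGYYYY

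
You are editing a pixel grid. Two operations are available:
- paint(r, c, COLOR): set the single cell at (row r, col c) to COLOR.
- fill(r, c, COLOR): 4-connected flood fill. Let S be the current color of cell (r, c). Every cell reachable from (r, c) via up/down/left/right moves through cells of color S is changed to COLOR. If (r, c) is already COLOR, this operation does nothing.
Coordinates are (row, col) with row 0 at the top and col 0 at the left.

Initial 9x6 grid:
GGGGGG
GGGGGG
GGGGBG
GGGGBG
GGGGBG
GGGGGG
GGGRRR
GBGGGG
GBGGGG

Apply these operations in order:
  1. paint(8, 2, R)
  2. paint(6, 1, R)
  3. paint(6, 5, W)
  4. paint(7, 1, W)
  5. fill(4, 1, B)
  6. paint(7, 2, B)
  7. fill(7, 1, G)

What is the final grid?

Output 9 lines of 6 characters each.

After op 1 paint(8,2,R):
GGGGGG
GGGGGG
GGGGBG
GGGGBG
GGGGBG
GGGGGG
GGGRRR
GBGGGG
GBRGGG
After op 2 paint(6,1,R):
GGGGGG
GGGGGG
GGGGBG
GGGGBG
GGGGBG
GGGGGG
GRGRRR
GBGGGG
GBRGGG
After op 3 paint(6,5,W):
GGGGGG
GGGGGG
GGGGBG
GGGGBG
GGGGBG
GGGGGG
GRGRRW
GBGGGG
GBRGGG
After op 4 paint(7,1,W):
GGGGGG
GGGGGG
GGGGBG
GGGGBG
GGGGBG
GGGGGG
GRGRRW
GWGGGG
GBRGGG
After op 5 fill(4,1,B) [44 cells changed]:
BBBBBB
BBBBBB
BBBBBB
BBBBBB
BBBBBB
BBBBBB
BRBRRW
BWBBBB
BBRBBB
After op 6 paint(7,2,B):
BBBBBB
BBBBBB
BBBBBB
BBBBBB
BBBBBB
BBBBBB
BRBRRW
BWBBBB
BBRBBB
After op 7 fill(7,1,G) [1 cells changed]:
BBBBBB
BBBBBB
BBBBBB
BBBBBB
BBBBBB
BBBBBB
BRBRRW
BGBBBB
BBRBBB

Answer: BBBBBB
BBBBBB
BBBBBB
BBBBBB
BBBBBB
BBBBBB
BRBRRW
BGBBBB
BBRBBB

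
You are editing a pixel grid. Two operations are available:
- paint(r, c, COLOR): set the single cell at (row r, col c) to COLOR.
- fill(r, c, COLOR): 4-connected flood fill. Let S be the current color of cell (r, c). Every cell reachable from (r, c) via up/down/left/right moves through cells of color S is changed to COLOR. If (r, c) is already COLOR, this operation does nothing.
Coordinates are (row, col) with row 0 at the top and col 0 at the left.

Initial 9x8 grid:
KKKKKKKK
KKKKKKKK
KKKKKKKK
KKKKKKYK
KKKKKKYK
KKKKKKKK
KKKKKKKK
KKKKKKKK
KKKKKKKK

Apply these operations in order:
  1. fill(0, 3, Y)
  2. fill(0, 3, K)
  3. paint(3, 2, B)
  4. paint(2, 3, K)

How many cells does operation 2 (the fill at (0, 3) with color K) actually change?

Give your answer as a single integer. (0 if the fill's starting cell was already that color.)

Answer: 72

Derivation:
After op 1 fill(0,3,Y) [70 cells changed]:
YYYYYYYY
YYYYYYYY
YYYYYYYY
YYYYYYYY
YYYYYYYY
YYYYYYYY
YYYYYYYY
YYYYYYYY
YYYYYYYY
After op 2 fill(0,3,K) [72 cells changed]:
KKKKKKKK
KKKKKKKK
KKKKKKKK
KKKKKKKK
KKKKKKKK
KKKKKKKK
KKKKKKKK
KKKKKKKK
KKKKKKKK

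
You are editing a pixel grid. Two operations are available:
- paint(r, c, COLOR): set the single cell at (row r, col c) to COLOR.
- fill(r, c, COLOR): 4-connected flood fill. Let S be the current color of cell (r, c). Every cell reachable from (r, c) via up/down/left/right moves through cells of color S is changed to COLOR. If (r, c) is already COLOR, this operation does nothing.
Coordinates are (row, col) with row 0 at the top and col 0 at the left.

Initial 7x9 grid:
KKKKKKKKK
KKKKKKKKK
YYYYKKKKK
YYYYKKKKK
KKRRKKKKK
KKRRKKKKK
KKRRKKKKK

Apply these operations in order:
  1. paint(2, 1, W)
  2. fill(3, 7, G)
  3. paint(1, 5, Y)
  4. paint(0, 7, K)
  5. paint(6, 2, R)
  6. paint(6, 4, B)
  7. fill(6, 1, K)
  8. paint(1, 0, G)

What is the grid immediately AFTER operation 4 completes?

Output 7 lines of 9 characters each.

After op 1 paint(2,1,W):
KKKKKKKKK
KKKKKKKKK
YWYYKKKKK
YYYYKKKKK
KKRRKKKKK
KKRRKKKKK
KKRRKKKKK
After op 2 fill(3,7,G) [43 cells changed]:
GGGGGGGGG
GGGGGGGGG
YWYYGGGGG
YYYYGGGGG
KKRRGGGGG
KKRRGGGGG
KKRRGGGGG
After op 3 paint(1,5,Y):
GGGGGGGGG
GGGGGYGGG
YWYYGGGGG
YYYYGGGGG
KKRRGGGGG
KKRRGGGGG
KKRRGGGGG
After op 4 paint(0,7,K):
GGGGGGGKG
GGGGGYGGG
YWYYGGGGG
YYYYGGGGG
KKRRGGGGG
KKRRGGGGG
KKRRGGGGG

Answer: GGGGGGGKG
GGGGGYGGG
YWYYGGGGG
YYYYGGGGG
KKRRGGGGG
KKRRGGGGG
KKRRGGGGG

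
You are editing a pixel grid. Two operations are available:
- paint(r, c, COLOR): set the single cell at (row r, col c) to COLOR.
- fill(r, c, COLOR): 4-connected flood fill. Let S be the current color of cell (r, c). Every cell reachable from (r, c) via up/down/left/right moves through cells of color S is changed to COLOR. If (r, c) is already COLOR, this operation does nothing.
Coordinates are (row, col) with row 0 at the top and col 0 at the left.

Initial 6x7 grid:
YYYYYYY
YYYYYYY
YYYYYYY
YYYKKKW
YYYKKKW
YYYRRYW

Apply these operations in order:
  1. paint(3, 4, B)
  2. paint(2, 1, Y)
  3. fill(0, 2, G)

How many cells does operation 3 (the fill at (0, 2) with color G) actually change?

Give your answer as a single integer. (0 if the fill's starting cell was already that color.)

Answer: 30

Derivation:
After op 1 paint(3,4,B):
YYYYYYY
YYYYYYY
YYYYYYY
YYYKBKW
YYYKKKW
YYYRRYW
After op 2 paint(2,1,Y):
YYYYYYY
YYYYYYY
YYYYYYY
YYYKBKW
YYYKKKW
YYYRRYW
After op 3 fill(0,2,G) [30 cells changed]:
GGGGGGG
GGGGGGG
GGGGGGG
GGGKBKW
GGGKKKW
GGGRRYW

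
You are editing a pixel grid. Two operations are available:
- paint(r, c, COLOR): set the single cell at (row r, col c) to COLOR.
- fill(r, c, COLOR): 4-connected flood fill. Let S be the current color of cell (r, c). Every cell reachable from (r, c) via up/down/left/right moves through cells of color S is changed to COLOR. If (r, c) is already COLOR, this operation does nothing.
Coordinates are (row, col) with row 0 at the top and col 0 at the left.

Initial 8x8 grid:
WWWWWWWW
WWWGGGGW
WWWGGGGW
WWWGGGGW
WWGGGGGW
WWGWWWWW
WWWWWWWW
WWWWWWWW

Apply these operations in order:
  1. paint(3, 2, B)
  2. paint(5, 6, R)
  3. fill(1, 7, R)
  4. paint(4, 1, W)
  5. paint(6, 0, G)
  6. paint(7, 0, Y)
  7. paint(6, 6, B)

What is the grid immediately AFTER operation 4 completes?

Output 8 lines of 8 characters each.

After op 1 paint(3,2,B):
WWWWWWWW
WWWGGGGW
WWWGGGGW
WWBGGGGW
WWGGGGGW
WWGWWWWW
WWWWWWWW
WWWWWWWW
After op 2 paint(5,6,R):
WWWWWWWW
WWWGGGGW
WWWGGGGW
WWBGGGGW
WWGGGGGW
WWGWWWRW
WWWWWWWW
WWWWWWWW
After op 3 fill(1,7,R) [44 cells changed]:
RRRRRRRR
RRRGGGGR
RRRGGGGR
RRBGGGGR
RRGGGGGR
RRGRRRRR
RRRRRRRR
RRRRRRRR
After op 4 paint(4,1,W):
RRRRRRRR
RRRGGGGR
RRRGGGGR
RRBGGGGR
RWGGGGGR
RRGRRRRR
RRRRRRRR
RRRRRRRR

Answer: RRRRRRRR
RRRGGGGR
RRRGGGGR
RRBGGGGR
RWGGGGGR
RRGRRRRR
RRRRRRRR
RRRRRRRR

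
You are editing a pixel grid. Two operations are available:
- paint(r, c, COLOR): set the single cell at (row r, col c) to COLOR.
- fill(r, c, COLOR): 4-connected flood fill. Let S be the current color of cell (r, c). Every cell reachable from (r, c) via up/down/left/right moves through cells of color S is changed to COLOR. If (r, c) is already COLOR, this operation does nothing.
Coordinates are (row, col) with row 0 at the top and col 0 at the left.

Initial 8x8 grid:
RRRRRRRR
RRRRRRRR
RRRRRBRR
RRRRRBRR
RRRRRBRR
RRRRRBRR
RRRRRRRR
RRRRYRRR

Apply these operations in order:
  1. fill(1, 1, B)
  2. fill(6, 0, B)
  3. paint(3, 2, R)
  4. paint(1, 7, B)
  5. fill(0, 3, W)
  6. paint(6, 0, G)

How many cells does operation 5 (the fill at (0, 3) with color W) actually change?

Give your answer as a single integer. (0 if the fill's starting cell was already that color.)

After op 1 fill(1,1,B) [59 cells changed]:
BBBBBBBB
BBBBBBBB
BBBBBBBB
BBBBBBBB
BBBBBBBB
BBBBBBBB
BBBBBBBB
BBBBYBBB
After op 2 fill(6,0,B) [0 cells changed]:
BBBBBBBB
BBBBBBBB
BBBBBBBB
BBBBBBBB
BBBBBBBB
BBBBBBBB
BBBBBBBB
BBBBYBBB
After op 3 paint(3,2,R):
BBBBBBBB
BBBBBBBB
BBBBBBBB
BBRBBBBB
BBBBBBBB
BBBBBBBB
BBBBBBBB
BBBBYBBB
After op 4 paint(1,7,B):
BBBBBBBB
BBBBBBBB
BBBBBBBB
BBRBBBBB
BBBBBBBB
BBBBBBBB
BBBBBBBB
BBBBYBBB
After op 5 fill(0,3,W) [62 cells changed]:
WWWWWWWW
WWWWWWWW
WWWWWWWW
WWRWWWWW
WWWWWWWW
WWWWWWWW
WWWWWWWW
WWWWYWWW

Answer: 62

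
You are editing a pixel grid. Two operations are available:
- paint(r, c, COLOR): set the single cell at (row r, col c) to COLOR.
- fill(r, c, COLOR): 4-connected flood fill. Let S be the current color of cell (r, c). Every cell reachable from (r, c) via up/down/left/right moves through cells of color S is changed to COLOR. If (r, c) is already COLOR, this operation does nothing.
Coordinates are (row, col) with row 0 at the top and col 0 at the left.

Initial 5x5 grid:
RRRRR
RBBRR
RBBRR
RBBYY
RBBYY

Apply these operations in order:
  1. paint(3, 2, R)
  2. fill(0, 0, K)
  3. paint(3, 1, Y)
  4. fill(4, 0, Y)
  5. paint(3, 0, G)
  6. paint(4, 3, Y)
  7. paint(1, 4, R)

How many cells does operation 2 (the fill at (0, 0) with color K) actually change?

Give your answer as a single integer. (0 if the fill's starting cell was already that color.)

After op 1 paint(3,2,R):
RRRRR
RBBRR
RBBRR
RBRYY
RBBYY
After op 2 fill(0,0,K) [13 cells changed]:
KKKKK
KBBKK
KBBKK
KBRYY
KBBYY

Answer: 13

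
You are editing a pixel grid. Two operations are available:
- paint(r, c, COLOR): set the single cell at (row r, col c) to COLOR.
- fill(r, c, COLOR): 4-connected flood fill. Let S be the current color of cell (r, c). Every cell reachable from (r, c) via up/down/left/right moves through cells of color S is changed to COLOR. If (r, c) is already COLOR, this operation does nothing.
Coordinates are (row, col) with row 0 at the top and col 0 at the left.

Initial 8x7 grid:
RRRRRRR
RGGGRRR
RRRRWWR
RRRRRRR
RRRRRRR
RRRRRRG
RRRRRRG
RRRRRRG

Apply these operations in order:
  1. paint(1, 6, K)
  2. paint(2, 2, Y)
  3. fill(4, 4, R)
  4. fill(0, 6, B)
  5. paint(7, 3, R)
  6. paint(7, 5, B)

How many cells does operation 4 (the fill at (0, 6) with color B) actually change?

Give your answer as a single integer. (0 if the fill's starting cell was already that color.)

After op 1 paint(1,6,K):
RRRRRRR
RGGGRRK
RRRRWWR
RRRRRRR
RRRRRRR
RRRRRRG
RRRRRRG
RRRRRRG
After op 2 paint(2,2,Y):
RRRRRRR
RGGGRRK
RRYRWWR
RRRRRRR
RRRRRRR
RRRRRRG
RRRRRRG
RRRRRRG
After op 3 fill(4,4,R) [0 cells changed]:
RRRRRRR
RGGGRRK
RRYRWWR
RRRRRRR
RRRRRRR
RRRRRRG
RRRRRRG
RRRRRRG
After op 4 fill(0,6,B) [46 cells changed]:
BBBBBBB
BGGGBBK
BBYBWWB
BBBBBBB
BBBBBBB
BBBBBBG
BBBBBBG
BBBBBBG

Answer: 46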